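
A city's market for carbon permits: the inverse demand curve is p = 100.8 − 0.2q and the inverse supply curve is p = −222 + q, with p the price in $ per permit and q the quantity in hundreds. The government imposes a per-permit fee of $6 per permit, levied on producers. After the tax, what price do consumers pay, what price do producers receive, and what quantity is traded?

Consumers pay $48; producers receive $42; quantity = 264.

Rewrite in direct form: qd = 504 − 5p and qs = p + 222.
Before the tax: set 504 − 5p = p + 222 → p* = $47, q* = 269.
With the tax collected from producers, supply shifts: qs = (p − 6) + 222.
New equilibrium: consumers pay $48, producers receive $42, q = 264. (Wedge: pb − ps = 6.)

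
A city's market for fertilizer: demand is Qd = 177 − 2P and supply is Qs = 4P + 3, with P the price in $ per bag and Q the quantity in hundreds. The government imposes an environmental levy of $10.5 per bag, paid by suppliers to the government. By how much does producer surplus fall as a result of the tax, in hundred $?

Producer surplus falls by $392 hundred.

Without the tax, 177 − 2P = 4P + 3 gives 6P = 174, so P* = $29 and Q* = 119.
With the tax collected from suppliers, supply shifts: Qs = 4(P − 10.5) + 3.
Solving gives Q = 105 with buyers paying $36 and suppliers receiving $25.5 (the $10.5 wedge).
ΔPS is the trapezoid between Q = 105 and Q = 119 of height $3.5: ½ · (119 + 105) · 3.5 = $392.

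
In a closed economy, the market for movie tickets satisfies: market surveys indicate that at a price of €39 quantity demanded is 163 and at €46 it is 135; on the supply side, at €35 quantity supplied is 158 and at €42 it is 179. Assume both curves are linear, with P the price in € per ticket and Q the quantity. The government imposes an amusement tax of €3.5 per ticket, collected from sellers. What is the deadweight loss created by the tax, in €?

Demand slope: (135 − 163)/(46 − 39) = -4, so Qd = 319 − 4P.
Supply slope: (179 − 158)/(42 − 35) = 3, so Qs = 3P + 53.
Without the tax, 319 − 4P = 3P + 53 gives 7P = 266, so P* = €38 and Q* = 167.
With the tax collected from sellers, supply shifts: Qs = 3(P − 3.5) + 53.
Solving gives Q = 161 with consumers paying €39.5 and sellers receiving €36 (the €3.5 wedge).
Quantity falls by |ΔQ| = |167 − 161| = 6.
DWL = ½ · t · |ΔQ| = ½ · 3.5 · 6 = €10.5.

Deadweight loss = €10.5.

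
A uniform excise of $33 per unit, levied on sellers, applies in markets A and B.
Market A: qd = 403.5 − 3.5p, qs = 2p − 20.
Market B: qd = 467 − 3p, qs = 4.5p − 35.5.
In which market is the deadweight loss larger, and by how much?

Market A: pre-tax p* = $77, q* = 134; post-tax q = 92; deadweight loss = $693.
Market B: pre-tax p* = $67, q* = 266; post-tax q = 206.6; deadweight loss = $980.1.
Difference: $693 vs $980.1 → market B is larger by $287.1.

Market B, by $287.1.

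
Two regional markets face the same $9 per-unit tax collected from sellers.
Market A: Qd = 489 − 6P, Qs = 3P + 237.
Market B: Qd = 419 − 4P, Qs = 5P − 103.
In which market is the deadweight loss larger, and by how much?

Market B, by $9.

Market A: pre-tax P* = $28, Q* = 321; post-tax Q = 303; deadweight loss = $81.
Market B: pre-tax P* = $58, Q* = 187; post-tax Q = 167; deadweight loss = $90.
Difference: $81 vs $90 → market B is larger by $9.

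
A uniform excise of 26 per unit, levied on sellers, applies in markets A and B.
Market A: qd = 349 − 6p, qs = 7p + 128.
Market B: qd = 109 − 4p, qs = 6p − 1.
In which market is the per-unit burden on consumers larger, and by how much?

Market A: pre-tax p* = 17, q* = 247; post-tax q = 163; per-unit burden on consumers = 14.
Market B: pre-tax p* = 11, q* = 65; post-tax q = 2.6; per-unit burden on consumers = 15.6.
Difference: 14 vs 15.6 → market B is larger by 1.6.

Market B, by 1.6.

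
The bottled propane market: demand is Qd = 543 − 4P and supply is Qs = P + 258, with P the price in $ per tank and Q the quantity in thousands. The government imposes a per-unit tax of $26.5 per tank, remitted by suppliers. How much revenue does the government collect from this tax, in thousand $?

Without the tax, 543 − 4P = P + 258 gives 5P = 285, so P* = $57 and Q* = 315.
With the tax collected from suppliers, supply shifts: Qs = (P − 26.5) + 258.
New equilibrium: buyers pay $62.3, suppliers receive $35.8, Q = 293.8. (Wedge: Pb − Ps = 26.5.)
Revenue = t · Q = 26.5 · 293.8 = $7785.7.

Tax revenue = $7785.7 thousand.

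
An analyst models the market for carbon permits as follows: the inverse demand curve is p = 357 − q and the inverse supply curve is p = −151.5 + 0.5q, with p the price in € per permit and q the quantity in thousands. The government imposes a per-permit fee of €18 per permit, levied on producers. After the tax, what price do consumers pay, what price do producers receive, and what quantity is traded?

Consumers pay €30; producers receive €12; quantity = 327.

Inverting to q(p) form: qd = 357 − p; qs = 2p + 303.
Without the tax, 357 − p = 2p + 303 gives 3p = 54, so p* = €18 and q* = 339.
With the tax collected from producers, supply shifts: qs = 2(p − 18) + 303.
New equilibrium: consumers pay €30, producers receive €12, q = 327. (Wedge: pb − ps = 18.)
The less price-elastic side of the market bears the larger share of a per-unit tax.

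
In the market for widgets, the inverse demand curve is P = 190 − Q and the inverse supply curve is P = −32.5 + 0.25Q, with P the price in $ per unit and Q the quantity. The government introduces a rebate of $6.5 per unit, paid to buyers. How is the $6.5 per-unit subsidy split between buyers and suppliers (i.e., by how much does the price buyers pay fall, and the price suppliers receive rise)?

Rewrite in direct form: Qd = 190 − P and Qs = 4P + 130.
Before the subsidy: set 190 − P = 4P + 130 → P* = $12, Q* = 178.
With a per-unit subsidy paid to buyers, each effectively pays P − 6.5, so demand becomes Qd = 190 − (P − 6.5).
Solving gives Q = 183.2 with buyers paying $6.8 and suppliers receiving $13.3 (the $6.5 wedge).
Gain to buyers: $5.2; to suppliers: $1.3. (They sum to $6.5.)

Buyers gain $5.2 per unit; suppliers gain $1.3 per unit.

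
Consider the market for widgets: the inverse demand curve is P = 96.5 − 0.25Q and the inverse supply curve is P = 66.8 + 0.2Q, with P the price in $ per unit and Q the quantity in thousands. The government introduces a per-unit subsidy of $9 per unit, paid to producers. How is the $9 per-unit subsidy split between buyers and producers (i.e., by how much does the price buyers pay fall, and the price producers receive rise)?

Inverting to Q(P) form: Qd = 386 − 4P; Qs = 5P − 334.
Before the subsidy: set 386 − 4P = 5P − 334 → P* = $80, Q* = 66.
With a per-unit subsidy paid to producers, each receives P + 9 per unit sold, so supply becomes Qs = 5(P + 9) − 334.
New equilibrium: buyers pay $75, producers receive $84, Q = 86. (Wedge: Pb − Ps = −9.)
Gain to buyers: $5; to producers: $4. (They sum to $9.)

Buyers gain $5 per unit; producers gain $4 per unit.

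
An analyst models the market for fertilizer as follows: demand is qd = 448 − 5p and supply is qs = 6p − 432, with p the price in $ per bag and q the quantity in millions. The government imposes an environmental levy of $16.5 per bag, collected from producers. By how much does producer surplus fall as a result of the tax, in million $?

Before the tax: set 448 − 5p = 6p − 432 → p* = $80, q* = 48.
With the tax collected from producers, supply shifts: qs = 6(p − 16.5) − 432.
Solving gives q = 3 with consumers paying $89 and producers receiving $72.5 (the $16.5 wedge).
ΔPS is the trapezoid between Q = 3 and Q = 48 of height $7.5: ½ · (48 + 3) · 7.5 = $191.25.

Producer surplus falls by $191.25 million.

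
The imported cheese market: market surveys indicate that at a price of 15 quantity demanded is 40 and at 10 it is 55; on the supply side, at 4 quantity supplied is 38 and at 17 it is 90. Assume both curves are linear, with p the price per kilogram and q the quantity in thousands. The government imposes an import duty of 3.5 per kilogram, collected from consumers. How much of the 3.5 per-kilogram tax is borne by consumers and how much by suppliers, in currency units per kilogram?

Demand slope: (55 − 40)/(10 − 15) = -3, so qd = 85 − 3p.
Supply slope: (90 − 38)/(17 − 4) = 4, so qs = 4p + 22.
Before the tax: set 85 − 3p = 4p + 22 → p* = 9, q* = 58.
With the tax collected from consumers, demand (in seller-price terms) shifts: qd = 85 − 3(p + 3.5).
Solving gives q = 52 with consumers paying 11 and suppliers receiving 7.5 (the 3.5 wedge).
Burden on consumers: 2; on suppliers: 1.5. (They sum to 3.5.)
The less price-elastic side of the market bears the larger share of a per-unit tax.

Consumers bear 2 per kilogram; suppliers bear 1.5 per kilogram.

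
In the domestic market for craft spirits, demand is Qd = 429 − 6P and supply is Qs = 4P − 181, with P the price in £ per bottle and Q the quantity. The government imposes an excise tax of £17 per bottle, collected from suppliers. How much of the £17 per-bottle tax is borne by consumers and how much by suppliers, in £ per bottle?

Consumers bear £6.8 per bottle; suppliers bear £10.2 per bottle.

Without the tax, 429 − 6P = 4P − 181 gives 10P = 610, so P* = £61 and Q* = 63.
With the tax collected from suppliers, supply shifts: Qs = 4(P − 17) − 181.
New equilibrium: consumers pay £67.8, suppliers receive £50.8, Q = 22.2. (Wedge: Pb − Ps = 17.)
Burden on consumers: £6.8; on suppliers: £10.2. (They sum to £17.)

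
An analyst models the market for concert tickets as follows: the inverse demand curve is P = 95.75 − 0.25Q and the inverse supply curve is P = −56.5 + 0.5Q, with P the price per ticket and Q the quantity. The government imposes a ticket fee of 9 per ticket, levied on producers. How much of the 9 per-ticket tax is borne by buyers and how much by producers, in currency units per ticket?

Inverting to Q(P) form: Qd = 383 − 4P; Qs = 2P + 113.
Without the tax, 383 − 4P = 2P + 113 gives 6P = 270, so P* = 45 and Q* = 203.
With the tax collected from producers, supply shifts: Qs = 2(P − 9) + 113.
New equilibrium: buyers pay 48, producers receive 39, Q = 191. (Wedge: Pb − Ps = 9.)
Burden on buyers: 3; on producers: 6. (They sum to 9.)
The less price-elastic side of the market bears the larger share of a per-unit tax.

Buyers bear 3 per ticket; producers bear 6 per ticket.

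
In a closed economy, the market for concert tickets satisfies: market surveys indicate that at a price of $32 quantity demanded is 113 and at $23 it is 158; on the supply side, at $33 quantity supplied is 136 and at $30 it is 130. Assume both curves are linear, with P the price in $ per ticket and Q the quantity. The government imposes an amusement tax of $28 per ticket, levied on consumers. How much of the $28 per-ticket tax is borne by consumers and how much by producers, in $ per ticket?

Demand slope: (158 − 113)/(23 − 32) = -5, so Qd = 273 − 5P.
Supply slope: (130 − 136)/(30 − 33) = 2, so Qs = 2P + 70.
Without the tax, 273 − 5P = 2P + 70 gives 7P = 203, so P* = $29 and Q* = 128.
With the tax collected from consumers, demand (in seller-price terms) shifts: Qd = 273 − 5(P + 28).
New equilibrium: consumers pay $37, producers receive $9, Q = 88. (Wedge: Pb − Ps = 28.)
Burden on consumers: $8; on producers: $20. (They sum to $28.)
The less price-elastic side of the market bears the larger share of a per-unit tax.

Consumers bear $8 per ticket; producers bear $20 per ticket.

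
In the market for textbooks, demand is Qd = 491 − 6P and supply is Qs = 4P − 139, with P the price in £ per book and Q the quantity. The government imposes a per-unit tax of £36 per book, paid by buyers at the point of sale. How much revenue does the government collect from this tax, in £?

Tax revenue = £957.6.

Before the tax: set 491 − 6P = 4P − 139 → P* = £63, Q* = 113.
With the tax collected from buyers, demand (in seller-price terms) shifts: Qd = 491 − 6(P + 36).
Solving gives Q = 26.6 with buyers paying £77.4 and sellers receiving £41.4 (the £36 wedge).
Revenue = t · Q = 36 · 26.6 = £957.6.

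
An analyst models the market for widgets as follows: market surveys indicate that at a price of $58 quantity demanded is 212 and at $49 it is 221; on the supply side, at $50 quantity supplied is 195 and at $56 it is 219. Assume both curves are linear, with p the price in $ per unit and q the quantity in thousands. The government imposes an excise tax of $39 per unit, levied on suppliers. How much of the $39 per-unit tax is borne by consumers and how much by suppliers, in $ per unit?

Consumers bear $31.2 per unit; suppliers bear $7.8 per unit.

Demand slope: (221 − 212)/(49 − 58) = -1, so qd = 270 − p.
Supply slope: (219 − 195)/(56 − 50) = 4, so qs = 4p − 5.
Without the tax, 270 − p = 4p − 5 gives 5p = 275, so p* = $55 and q* = 215.
With the tax collected from suppliers, supply shifts: qs = 4(p − 39) − 5.
Solving gives q = 183.8 with consumers paying $86.2 and suppliers receiving $47.2 (the $39 wedge).
Burden on consumers: $31.2; on suppliers: $7.8. (They sum to $39.)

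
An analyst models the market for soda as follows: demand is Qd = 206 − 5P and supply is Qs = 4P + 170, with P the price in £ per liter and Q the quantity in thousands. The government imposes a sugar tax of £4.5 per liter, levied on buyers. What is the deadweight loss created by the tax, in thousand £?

Before the tax: set 206 − 5P = 4P + 170 → P* = £4, Q* = 186.
With the tax collected from buyers, demand (in seller-price terms) shifts: Qd = 206 − 5(P + 4.5).
Solving gives Q = 176 with buyers paying £6 and sellers receiving £1.5 (the £4.5 wedge).
Quantity falls by |ΔQ| = |186 − 176| = 10.
DWL = ½ · t · |ΔQ| = ½ · 4.5 · 10 = £22.5.

Deadweight loss = £22.5 thousand.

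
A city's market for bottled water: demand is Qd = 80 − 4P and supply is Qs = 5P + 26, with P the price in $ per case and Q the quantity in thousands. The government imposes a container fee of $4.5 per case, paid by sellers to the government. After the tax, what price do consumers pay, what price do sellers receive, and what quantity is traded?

Before the tax: set 80 − 4P = 5P + 26 → P* = $6, Q* = 56.
With the tax collected from sellers, supply shifts: Qs = 5(P − 4.5) + 26.
New equilibrium: consumers pay $8.5, sellers receive $4, Q = 46. (Wedge: Pb − Ps = 4.5.)

Consumers pay $8.5; sellers receive $4; quantity = 46.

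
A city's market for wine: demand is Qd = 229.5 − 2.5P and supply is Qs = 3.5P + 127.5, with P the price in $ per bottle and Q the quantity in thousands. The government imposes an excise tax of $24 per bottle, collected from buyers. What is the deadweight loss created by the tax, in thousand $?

Without the tax, 229.5 − 2.5P = 3.5P + 127.5 gives 6P = 102, so P* = $17 and Q* = 187.
With the tax collected from buyers, demand (in seller-price terms) shifts: Qd = 229.5 − 2.5(P + 24).
Solving gives Q = 152 with buyers paying $31 and sellers receiving $7 (the $24 wedge).
Quantity falls by |ΔQ| = |187 − 152| = 35.
DWL = ½ · t · |ΔQ| = ½ · 24 · 35 = $420.

Deadweight loss = $420 thousand.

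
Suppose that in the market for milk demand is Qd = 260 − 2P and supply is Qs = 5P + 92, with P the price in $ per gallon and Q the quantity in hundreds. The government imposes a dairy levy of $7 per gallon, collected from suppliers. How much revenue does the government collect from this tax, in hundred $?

Tax revenue = $1414 hundred.

Before the tax: set 260 − 2P = 5P + 92 → P* = $24, Q* = 212.
With the tax collected from suppliers, supply shifts: Qs = 5(P − 7) + 92.
New equilibrium: consumers pay $29, suppliers receive $22, Q = 202. (Wedge: Pb − Ps = 7.)
Revenue = t · Q = 7 · 202 = $1414.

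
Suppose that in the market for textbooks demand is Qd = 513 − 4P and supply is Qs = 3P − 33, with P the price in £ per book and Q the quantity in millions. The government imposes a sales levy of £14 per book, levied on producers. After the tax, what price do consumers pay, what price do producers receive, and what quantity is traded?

Before the tax: set 513 − 4P = 3P − 33 → P* = £78, Q* = 201.
With the tax collected from producers, supply shifts: Qs = 3(P − 14) − 33.
Solving gives Q = 177 with consumers paying £84 and producers receiving £70 (the £14 wedge).
The less price-elastic side of the market bears the larger share of a per-unit tax.

Consumers pay £84; producers receive £70; quantity = 177.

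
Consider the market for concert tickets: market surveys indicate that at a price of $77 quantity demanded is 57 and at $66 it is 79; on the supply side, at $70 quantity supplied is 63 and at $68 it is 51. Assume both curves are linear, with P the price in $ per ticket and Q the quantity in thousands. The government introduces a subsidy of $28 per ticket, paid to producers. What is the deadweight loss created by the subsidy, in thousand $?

Demand slope: (79 − 57)/(66 − 77) = -2, so Qd = 211 − 2P.
Supply slope: (51 − 63)/(68 − 70) = 6, so Qs = 6P − 357.
Without the subsidy, 211 − 2P = 6P − 357 gives 8P = 568, so P* = $71 and Q* = 69.
With a per-unit subsidy paid to producers, each receives P + 28 per unit sold, so supply becomes Qs = 6(P + 28) − 357.
Solving gives Q = 111 with consumers paying $50 and producers receiving $78 (the $28 wedge).
Quantity rises by |ΔQ| = |69 − 111| = 42.
DWL = ½ · t · |ΔQ| = ½ · 28 · 42 = $588.

Deadweight loss = $588 thousand.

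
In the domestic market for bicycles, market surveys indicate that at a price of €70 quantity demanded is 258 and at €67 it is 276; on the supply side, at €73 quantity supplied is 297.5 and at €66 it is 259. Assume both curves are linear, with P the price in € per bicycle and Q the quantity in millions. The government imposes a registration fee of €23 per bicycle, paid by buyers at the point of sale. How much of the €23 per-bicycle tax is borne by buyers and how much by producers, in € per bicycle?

Demand slope: (276 − 258)/(67 − 70) = -6, so Qd = 678 − 6P.
Supply slope: (259 − 297.5)/(66 − 73) = 5.5, so Qs = 5.5P − 104.
Before the tax: set 678 − 6P = 5.5P − 104 → P* = €68, Q* = 270.
With the tax collected from buyers, demand (in seller-price terms) shifts: Qd = 678 − 6(P + 23).
Solving gives Q = 204 with buyers paying €79 and producers receiving €56 (the €23 wedge).
Burden on buyers: €11; on producers: €12. (They sum to €23.)

Buyers bear €11 per bicycle; producers bear €12 per bicycle.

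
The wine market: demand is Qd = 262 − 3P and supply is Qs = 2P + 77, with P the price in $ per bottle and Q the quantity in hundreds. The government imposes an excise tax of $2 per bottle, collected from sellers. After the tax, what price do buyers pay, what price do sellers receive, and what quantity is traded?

Before the tax: set 262 − 3P = 2P + 77 → P* = $37, Q* = 151.
With the tax collected from sellers, supply shifts: Qs = 2(P − 2) + 77.
New equilibrium: buyers pay $37.8, sellers receive $35.8, Q = 148.6. (Wedge: Pb − Ps = 2.)
The less price-elastic side of the market bears the larger share of a per-unit tax.

Buyers pay $37.8; sellers receive $35.8; quantity = 148.6.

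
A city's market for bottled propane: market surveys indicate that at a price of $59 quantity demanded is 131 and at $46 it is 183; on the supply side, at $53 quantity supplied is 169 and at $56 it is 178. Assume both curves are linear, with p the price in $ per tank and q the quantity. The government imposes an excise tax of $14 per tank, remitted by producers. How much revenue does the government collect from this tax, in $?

Tax revenue = $1946.

Demand slope: (183 − 131)/(46 − 59) = -4, so qd = 367 − 4p.
Supply slope: (178 − 169)/(56 − 53) = 3, so qs = 3p + 10.
Without the tax, 367 − 4p = 3p + 10 gives 7p = 357, so p* = $51 and q* = 163.
With the tax collected from producers, supply shifts: qs = 3(p − 14) + 10.
New equilibrium: consumers pay $57, producers receive $43, q = 139. (Wedge: pb − ps = 14.)
Revenue = t · Q = 14 · 139 = $1946.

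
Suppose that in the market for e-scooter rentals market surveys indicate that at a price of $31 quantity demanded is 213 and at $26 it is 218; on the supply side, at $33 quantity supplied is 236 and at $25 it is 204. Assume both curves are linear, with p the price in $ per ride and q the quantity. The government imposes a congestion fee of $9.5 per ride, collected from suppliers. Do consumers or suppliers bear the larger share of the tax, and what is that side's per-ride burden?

Consumers bear the larger share: $7.6 per ride.

Demand slope: (218 − 213)/(26 − 31) = -1, so qd = 244 − p.
Supply slope: (204 − 236)/(25 − 33) = 4, so qs = 4p + 104.
Before the tax: set 244 − p = 4p + 104 → p* = $28, q* = 216.
With the tax collected from suppliers, supply shifts: qs = 4(p − 9.5) + 104.
New equilibrium: consumers pay $35.6, suppliers receive $26.1, q = 208.4. (Wedge: pb − ps = 9.5.)
Per-ride burden: consumers $7.6, suppliers $1.9.
Consumers take the larger share because demand is less price-elastic here (demand slope 1 vs supply slope 4).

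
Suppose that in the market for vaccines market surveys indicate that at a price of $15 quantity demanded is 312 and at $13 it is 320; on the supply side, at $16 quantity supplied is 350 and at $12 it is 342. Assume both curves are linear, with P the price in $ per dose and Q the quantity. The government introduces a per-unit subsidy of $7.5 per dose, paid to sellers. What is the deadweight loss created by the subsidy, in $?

Demand slope: (320 − 312)/(13 − 15) = -4, so Qd = 372 − 4P.
Supply slope: (342 − 350)/(12 − 16) = 2, so Qs = 2P + 318.
Without the subsidy, 372 − 4P = 2P + 318 gives 6P = 54, so P* = $9 and Q* = 336.
With a per-unit subsidy paid to sellers, each receives P + 7.5 per unit sold, so supply becomes Qs = 2(P + 7.5) + 318.
New equilibrium: consumers pay $6.5, sellers receive $14, Q = 346. (Wedge: Pb − Ps = −7.5.)
Quantity rises by |ΔQ| = |336 − 346| = 10.
DWL = ½ · t · |ΔQ| = ½ · 7.5 · 10 = $37.5.

Deadweight loss = $37.5.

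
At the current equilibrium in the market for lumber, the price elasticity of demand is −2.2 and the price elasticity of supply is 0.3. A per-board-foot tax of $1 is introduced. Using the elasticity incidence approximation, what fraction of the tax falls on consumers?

Consumers' share ≈ 0.12.

Incidence ratio: consumers' share ≈ εs / (εs + |εd|) = 0.3 / (0.3 + 2.2) = 0.12.
Supply is the less elastic side, so consumers bear the smaller share.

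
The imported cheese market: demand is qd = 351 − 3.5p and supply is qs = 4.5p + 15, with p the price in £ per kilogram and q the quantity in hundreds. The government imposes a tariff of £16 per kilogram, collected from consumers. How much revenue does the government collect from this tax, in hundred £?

Without the tax, 351 − 3.5p = 4.5p + 15 gives 8p = 336, so p* = £42 and q* = 204.
With the tax collected from consumers, demand (in seller-price terms) shifts: qd = 351 − 3.5(p + 16).
New equilibrium: consumers pay £51, suppliers receive £35, q = 172.5. (Wedge: pb − ps = 16.)
Revenue = t · Q = 16 · 172.5 = £2760.

Tax revenue = £2760 hundred.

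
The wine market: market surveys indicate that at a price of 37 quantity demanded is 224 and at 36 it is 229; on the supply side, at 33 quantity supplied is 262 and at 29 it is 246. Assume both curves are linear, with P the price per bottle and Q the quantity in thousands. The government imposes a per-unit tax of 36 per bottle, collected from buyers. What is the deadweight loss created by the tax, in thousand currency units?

Deadweight loss = 1440 thousand.

Demand slope: (229 − 224)/(36 − 37) = -5, so Qd = 409 − 5P.
Supply slope: (246 − 262)/(29 − 33) = 4, so Qs = 4P + 130.
Without the tax, 409 − 5P = 4P + 130 gives 9P = 279, so P* = 31 and Q* = 254.
With the tax collected from buyers, demand (in seller-price terms) shifts: Qd = 409 − 5(P + 36).
Solving gives Q = 174 with buyers paying 47 and sellers receiving 11 (the 36 wedge).
Quantity falls by |ΔQ| = |254 − 174| = 80.
DWL = ½ · t · |ΔQ| = ½ · 36 · 80 = 1440.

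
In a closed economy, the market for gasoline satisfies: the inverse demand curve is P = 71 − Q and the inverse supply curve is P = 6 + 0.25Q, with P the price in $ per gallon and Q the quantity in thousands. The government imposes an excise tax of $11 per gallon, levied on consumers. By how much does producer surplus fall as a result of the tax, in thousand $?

Inverting to Q(P) form: Qd = 71 − P; Qs = 4P − 24.
Before the tax: set 71 − P = 4P − 24 → P* = $19, Q* = 52.
With the tax collected from consumers, demand (in seller-price terms) shifts: Qd = 71 − (P + 11).
Solving gives Q = 43.2 with consumers paying $27.8 and producers receiving $16.8 (the $11 wedge).
ΔPS is the trapezoid between Q = 43.2 and Q = 52 of height $2.2: ½ · (52 + 43.2) · 2.2 = $104.72.

Producer surplus falls by $104.72 thousand.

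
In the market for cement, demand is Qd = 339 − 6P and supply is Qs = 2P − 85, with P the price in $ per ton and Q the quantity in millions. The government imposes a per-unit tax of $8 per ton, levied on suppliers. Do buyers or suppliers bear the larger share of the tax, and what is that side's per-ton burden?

Without the tax, 339 − 6P = 2P − 85 gives 8P = 424, so P* = $53 and Q* = 21.
With the tax collected from suppliers, supply shifts: Qs = 2(P − 8) − 85.
New equilibrium: buyers pay $55, suppliers receive $47, Q = 9. (Wedge: Pb − Ps = 8.)
Per-ton burden: buyers $2, suppliers $6.
Suppliers take the larger share because supply is less price-elastic here (demand slope 6 vs supply slope 2).

Suppliers bear the larger share: $6 per ton.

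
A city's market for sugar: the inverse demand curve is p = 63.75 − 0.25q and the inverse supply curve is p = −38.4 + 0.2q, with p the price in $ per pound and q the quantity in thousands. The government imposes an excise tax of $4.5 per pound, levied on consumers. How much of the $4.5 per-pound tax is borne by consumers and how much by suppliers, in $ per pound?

Consumers bear $2.5 per pound; suppliers bear $2 per pound.

Inverting to q(p) form: qd = 255 − 4p; qs = 5p + 192.
Without the tax, 255 − 4p = 5p + 192 gives 9p = 63, so p* = $7 and q* = 227.
With the tax collected from consumers, demand (in seller-price terms) shifts: qd = 255 − 4(p + 4.5).
New equilibrium: consumers pay $9.5, suppliers receive $5, q = 217. (Wedge: pb − ps = 4.5.)
Burden on consumers: $2.5; on suppliers: $2. (They sum to $4.5.)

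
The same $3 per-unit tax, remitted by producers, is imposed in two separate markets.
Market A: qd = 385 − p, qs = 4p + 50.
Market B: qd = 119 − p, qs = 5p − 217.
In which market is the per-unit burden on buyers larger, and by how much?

Market A: pre-tax p* = $67, q* = 318; post-tax q = 315.6; per-unit burden on buyers = $2.4.
Market B: pre-tax p* = $56, q* = 63; post-tax q = 60.5; per-unit burden on buyers = $2.5.
Difference: $2.4 vs $2.5 → market B is larger by $0.1.

Market B, by $0.1.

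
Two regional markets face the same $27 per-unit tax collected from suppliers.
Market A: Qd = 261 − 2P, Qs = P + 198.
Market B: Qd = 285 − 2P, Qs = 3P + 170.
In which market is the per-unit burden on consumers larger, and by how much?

Market A: pre-tax P* = $21, Q* = 219; post-tax Q = 201; per-unit burden on consumers = $9.
Market B: pre-tax P* = $23, Q* = 239; post-tax Q = 206.6; per-unit burden on consumers = $16.2.
Difference: $9 vs $16.2 → market B is larger by $7.2.

Market B, by $7.2.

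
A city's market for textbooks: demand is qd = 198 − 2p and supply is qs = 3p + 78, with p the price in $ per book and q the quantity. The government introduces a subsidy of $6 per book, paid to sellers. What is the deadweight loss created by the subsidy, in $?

Deadweight loss = $21.6.

Without the subsidy, 198 − 2p = 3p + 78 gives 5p = 120, so p* = $24 and q* = 150.
With a per-unit subsidy paid to sellers, each receives p + 6 per unit sold, so supply becomes qs = 3(p + 6) + 78.
New equilibrium: consumers pay $20.4, sellers receive $26.4, q = 157.2. (Wedge: pb − ps = −6.)
Quantity rises by |ΔQ| = |150 − 157.2| = 7.2.
DWL = ½ · t · |ΔQ| = ½ · 6 · 7.2 = $21.6.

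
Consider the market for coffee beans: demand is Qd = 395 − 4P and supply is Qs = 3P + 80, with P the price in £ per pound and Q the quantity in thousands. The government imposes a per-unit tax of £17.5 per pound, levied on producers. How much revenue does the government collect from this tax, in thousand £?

Tax revenue = £3237.5 thousand.

Before the tax: set 395 − 4P = 3P + 80 → P* = £45, Q* = 215.
With the tax collected from producers, supply shifts: Qs = 3(P − 17.5) + 80.
New equilibrium: consumers pay £52.5, producers receive £35, Q = 185. (Wedge: Pb − Ps = 17.5.)
Revenue = t · Q = 17.5 · 185 = £3237.5.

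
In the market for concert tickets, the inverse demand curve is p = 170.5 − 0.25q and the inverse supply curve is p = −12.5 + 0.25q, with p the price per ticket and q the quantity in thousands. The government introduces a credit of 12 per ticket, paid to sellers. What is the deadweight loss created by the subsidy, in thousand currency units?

Rewrite in direct form: qd = 682 − 4p and qs = 4p + 50.
Without the subsidy, 682 − 4p = 4p + 50 gives 8p = 632, so p* = 79 and q* = 366.
With a per-unit subsidy paid to sellers, each receives p + 12 per unit sold, so supply becomes qs = 4(p + 12) + 50.
New equilibrium: buyers pay 73, sellers receive 85, q = 390. (Wedge: pb − ps = −12.)
Quantity rises by |ΔQ| = |366 − 390| = 24.
DWL = ½ · t · |ΔQ| = ½ · 12 · 24 = 144.

Deadweight loss = 144 thousand.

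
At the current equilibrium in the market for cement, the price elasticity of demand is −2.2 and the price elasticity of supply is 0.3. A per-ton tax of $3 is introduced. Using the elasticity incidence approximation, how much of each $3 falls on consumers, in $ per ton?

Consumers bear ≈ $0.36 per ton.

Incidence ratio: consumers' share ≈ εs / (εs + |εd|) = 0.3 / (0.3 + 2.2) = 0.12.
So consumers bear ≈ 0.12 × $3 = $0.36; sellers bear $2.64.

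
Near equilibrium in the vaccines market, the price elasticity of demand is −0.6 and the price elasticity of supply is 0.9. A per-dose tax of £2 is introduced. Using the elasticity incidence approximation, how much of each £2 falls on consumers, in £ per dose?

Incidence ratio: consumers' share ≈ εs / (εs + |εd|) = 0.9 / (0.9 + 0.6) = 0.6.
So consumers bear ≈ 0.6 × £2 = £1.2; sellers bear £0.8.

Consumers bear ≈ £1.2 per dose.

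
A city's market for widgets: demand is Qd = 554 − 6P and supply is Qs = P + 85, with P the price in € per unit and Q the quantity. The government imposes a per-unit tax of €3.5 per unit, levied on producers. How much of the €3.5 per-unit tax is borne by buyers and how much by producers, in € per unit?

Without the tax, 554 − 6P = P + 85 gives 7P = 469, so P* = €67 and Q* = 152.
With the tax collected from producers, supply shifts: Qs = (P − 3.5) + 85.
Solving gives Q = 149 with buyers paying €67.5 and producers receiving €64 (the €3.5 wedge).
Burden on buyers: €0.5; on producers: €3. (They sum to €3.5.)
The less price-elastic side of the market bears the larger share of a per-unit tax.

Buyers bear €0.5 per unit; producers bear €3 per unit.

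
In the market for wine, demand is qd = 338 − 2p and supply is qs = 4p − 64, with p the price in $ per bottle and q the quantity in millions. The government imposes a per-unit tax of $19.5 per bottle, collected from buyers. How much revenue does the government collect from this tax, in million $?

Before the tax: set 338 − 2p = 4p − 64 → p* = $67, q* = 204.
With the tax collected from buyers, demand (in seller-price terms) shifts: qd = 338 − 2(p + 19.5).
New equilibrium: buyers pay $80, producers receive $60.5, q = 178. (Wedge: pb − ps = 19.5.)
Revenue = t · Q = 19.5 · 178 = $3471.

Tax revenue = $3471 million.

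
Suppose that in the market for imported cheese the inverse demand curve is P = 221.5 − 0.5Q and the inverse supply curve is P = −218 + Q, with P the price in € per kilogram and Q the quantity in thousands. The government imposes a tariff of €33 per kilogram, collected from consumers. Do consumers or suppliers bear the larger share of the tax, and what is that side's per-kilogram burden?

Suppliers bear the larger share: €22 per kilogram.

Rewrite in direct form: Qd = 443 − 2P and Qs = P + 218.
Without the tax, 443 − 2P = P + 218 gives 3P = 225, so P* = €75 and Q* = 293.
With the tax collected from consumers, demand (in seller-price terms) shifts: Qd = 443 − 2(P + 33).
New equilibrium: consumers pay €86, suppliers receive €53, Q = 271. (Wedge: Pb − Ps = 33.)
Per-kilogram burden: consumers €11, suppliers €22.
Suppliers take the larger share because supply is less price-elastic here (demand slope 2 vs supply slope 1).
The less price-elastic side of the market bears the larger share of a per-unit tax.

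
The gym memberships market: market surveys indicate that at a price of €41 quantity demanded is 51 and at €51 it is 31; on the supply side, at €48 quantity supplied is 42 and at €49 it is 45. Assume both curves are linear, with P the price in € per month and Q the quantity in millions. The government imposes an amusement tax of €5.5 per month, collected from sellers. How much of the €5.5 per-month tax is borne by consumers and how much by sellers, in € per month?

Demand slope: (31 − 51)/(51 − 41) = -2, so Qd = 133 − 2P.
Supply slope: (45 − 42)/(49 − 48) = 3, so Qs = 3P − 102.
Before the tax: set 133 − 2P = 3P − 102 → P* = €47, Q* = 39.
With the tax collected from sellers, supply shifts: Qs = 3(P − 5.5) − 102.
Solving gives Q = 32.4 with consumers paying €50.3 and sellers receiving €44.8 (the €5.5 wedge).
Burden on consumers: €3.3; on sellers: €2.2. (They sum to €5.5.)

Consumers bear €3.3 per month; sellers bear €2.2 per month.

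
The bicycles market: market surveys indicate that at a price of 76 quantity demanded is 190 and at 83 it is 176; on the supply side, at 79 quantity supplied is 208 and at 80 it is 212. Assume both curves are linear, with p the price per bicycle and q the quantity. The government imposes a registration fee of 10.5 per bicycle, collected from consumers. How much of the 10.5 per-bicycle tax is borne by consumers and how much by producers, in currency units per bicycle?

Consumers bear 7 per bicycle; producers bear 3.5 per bicycle.

Demand slope: (176 − 190)/(83 − 76) = -2, so qd = 342 − 2p.
Supply slope: (212 − 208)/(80 − 79) = 4, so qs = 4p − 108.
Without the tax, 342 − 2p = 4p − 108 gives 6p = 450, so p* = 75 and q* = 192.
With the tax collected from consumers, demand (in seller-price terms) shifts: qd = 342 − 2(p + 10.5).
Solving gives q = 178 with consumers paying 82 and producers receiving 71.5 (the 10.5 wedge).
Burden on consumers: 7; on producers: 3.5. (They sum to 10.5.)
The less price-elastic side of the market bears the larger share of a per-unit tax.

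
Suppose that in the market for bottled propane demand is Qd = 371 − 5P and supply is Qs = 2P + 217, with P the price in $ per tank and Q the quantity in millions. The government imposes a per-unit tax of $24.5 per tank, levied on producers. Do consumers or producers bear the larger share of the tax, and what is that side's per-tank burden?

Before the tax: set 371 − 5P = 2P + 217 → P* = $22, Q* = 261.
With the tax collected from producers, supply shifts: Qs = 2(P − 24.5) + 217.
Solving gives Q = 226 with consumers paying $29 and producers receiving $4.5 (the $24.5 wedge).
Per-tank burden: consumers $7, producers $17.5.
Producers take the larger share because supply is less price-elastic here (demand slope 5 vs supply slope 2).

Producers bear the larger share: $17.5 per tank.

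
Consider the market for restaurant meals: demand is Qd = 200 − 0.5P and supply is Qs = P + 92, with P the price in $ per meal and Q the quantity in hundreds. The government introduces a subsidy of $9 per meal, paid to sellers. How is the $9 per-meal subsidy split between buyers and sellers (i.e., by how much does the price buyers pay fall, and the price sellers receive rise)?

Buyers gain $6 per meal; sellers gain $3 per meal.

Without the subsidy, 200 − 0.5P = P + 92 gives 1.5P = 108, so P* = $72 and Q* = 164.
With a per-unit subsidy paid to sellers, each receives P + 9 per unit sold, so supply becomes Qs = (P + 9) + 92.
New equilibrium: buyers pay $66, sellers receive $75, Q = 167. (Wedge: Pb − Ps = −9.)
Gain to buyers: $6; to sellers: $3. (They sum to $9.)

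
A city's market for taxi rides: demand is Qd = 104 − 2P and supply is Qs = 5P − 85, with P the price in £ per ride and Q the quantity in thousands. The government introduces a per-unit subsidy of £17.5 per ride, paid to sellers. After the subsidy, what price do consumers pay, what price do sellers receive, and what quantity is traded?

Before the subsidy: set 104 − 2P = 5P − 85 → P* = £27, Q* = 50.
With a per-unit subsidy paid to sellers, each receives P + 17.5 per unit sold, so supply becomes Qs = 5(P + 17.5) − 85.
New equilibrium: consumers pay £14.5, sellers receive £32, Q = 75. (Wedge: Pb − Ps = −17.5.)

Consumers pay £14.5; sellers receive £32; quantity = 75.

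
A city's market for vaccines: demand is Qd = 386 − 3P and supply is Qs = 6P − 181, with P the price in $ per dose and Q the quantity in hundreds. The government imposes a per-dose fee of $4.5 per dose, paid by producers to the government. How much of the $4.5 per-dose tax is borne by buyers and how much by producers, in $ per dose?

Before the tax: set 386 − 3P = 6P − 181 → P* = $63, Q* = 197.
With the tax collected from producers, supply shifts: Qs = 6(P − 4.5) − 181.
Solving gives Q = 188 with buyers paying $66 and producers receiving $61.5 (the $4.5 wedge).
Burden on buyers: $3; on producers: $1.5. (They sum to $4.5.)
The less price-elastic side of the market bears the larger share of a per-unit tax.

Buyers bear $3 per dose; producers bear $1.5 per dose.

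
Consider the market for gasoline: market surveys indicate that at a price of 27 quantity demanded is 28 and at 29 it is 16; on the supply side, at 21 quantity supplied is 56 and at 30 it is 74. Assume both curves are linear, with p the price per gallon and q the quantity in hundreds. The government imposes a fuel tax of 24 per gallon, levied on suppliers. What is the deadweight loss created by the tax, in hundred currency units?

Deadweight loss = 432 hundred.

Demand slope: (16 − 28)/(29 − 27) = -6, so qd = 190 − 6p.
Supply slope: (74 − 56)/(30 − 21) = 2, so qs = 2p + 14.
Before the tax: set 190 − 6p = 2p + 14 → p* = 22, q* = 58.
With the tax collected from suppliers, supply shifts: qs = 2(p − 24) + 14.
Solving gives q = 22 with consumers paying 28 and suppliers receiving 4 (the 24 wedge).
Quantity falls by |ΔQ| = |58 − 22| = 36.
DWL = ½ · t · |ΔQ| = ½ · 24 · 36 = 432.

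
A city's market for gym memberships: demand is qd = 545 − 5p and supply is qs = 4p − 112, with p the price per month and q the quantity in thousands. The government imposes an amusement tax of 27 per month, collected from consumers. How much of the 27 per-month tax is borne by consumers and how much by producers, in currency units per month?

Before the tax: set 545 − 5p = 4p − 112 → p* = 73, q* = 180.
With the tax collected from consumers, demand (in seller-price terms) shifts: qd = 545 − 5(p + 27).
Solving gives q = 120 with consumers paying 85 and producers receiving 58 (the 27 wedge).
Burden on consumers: 12; on producers: 15. (They sum to 27.)

Consumers bear 12 per month; producers bear 15 per month.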